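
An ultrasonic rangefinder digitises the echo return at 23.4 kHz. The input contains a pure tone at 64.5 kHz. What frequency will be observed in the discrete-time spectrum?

5.7 kHz

64.5 kHz mod fs = 17.7 kHz.
17.7 kHz > fs/2 = 11.7 kHz, folds to fs − 17.7 kHz = 5.7 kHz.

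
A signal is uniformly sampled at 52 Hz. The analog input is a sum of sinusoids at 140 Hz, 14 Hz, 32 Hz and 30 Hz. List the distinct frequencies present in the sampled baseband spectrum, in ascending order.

14 Hz, 16 Hz, 20 Hz, 22 Hz

fs/2 = 26 Hz.
140 Hz mod fs = 36 Hz.
36 Hz > fs/2 = 26 Hz, folds to fs − 36 Hz = 16 Hz.
14 Hz ≤ fs/2 = 26 Hz, passes unchanged.
32 Hz > fs/2 = 26 Hz, folds to fs − 32 Hz = 20 Hz.
30 Hz > fs/2 = 26 Hz, folds to fs − 30 Hz = 22 Hz.
Distinct values: {14 Hz, 16 Hz, 20 Hz, 22 Hz}.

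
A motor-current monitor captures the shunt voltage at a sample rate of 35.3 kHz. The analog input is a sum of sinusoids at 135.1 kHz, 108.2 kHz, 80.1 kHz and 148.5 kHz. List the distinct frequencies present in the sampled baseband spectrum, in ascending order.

fs/2 = 17.65 kHz.
135.1 kHz mod fs = 29.2 kHz.
29.2 kHz > fs/2 = 17.65 kHz, folds to fs − 29.2 kHz = 6.1 kHz.
108.2 kHz mod fs = 2.3 kHz.
2.3 kHz ≤ fs/2 = 17.65 kHz, appears at 2.3 kHz.
80.1 kHz mod fs = 9.5 kHz.
9.5 kHz ≤ fs/2 = 17.65 kHz, appears at 9.5 kHz.
148.5 kHz mod fs = 7.3 kHz.
7.3 kHz ≤ fs/2 = 17.65 kHz, appears at 7.3 kHz.
Distinct values: {2.3 kHz, 6.1 kHz, 7.3 kHz, 9.5 kHz}.

2.3 kHz, 6.1 kHz, 7.3 kHz, 9.5 kHz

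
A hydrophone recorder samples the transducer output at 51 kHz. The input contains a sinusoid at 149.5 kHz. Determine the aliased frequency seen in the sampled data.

3.5 kHz

149.5 kHz mod fs = 47.5 kHz.
47.5 kHz > fs/2 = 25.5 kHz, folds to fs − 47.5 kHz = 3.5 kHz.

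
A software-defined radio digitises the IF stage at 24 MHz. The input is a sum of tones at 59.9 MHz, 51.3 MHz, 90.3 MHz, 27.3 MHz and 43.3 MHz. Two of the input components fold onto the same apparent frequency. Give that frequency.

fs/2 = 12 MHz.
59.9 MHz mod fs = 11.9 MHz.
11.9 MHz ≤ fs/2 = 12 MHz, appears at 11.9 MHz.
51.3 MHz mod fs = 3.3 MHz.
3.3 MHz ≤ fs/2 = 12 MHz, appears at 3.3 MHz.
90.3 MHz mod fs = 18.3 MHz.
18.3 MHz > fs/2 = 12 MHz, folds to fs − 18.3 MHz = 5.7 MHz.
27.3 MHz mod fs = 3.3 MHz.
3.3 MHz ≤ fs/2 = 12 MHz, appears at 3.3 MHz.
43.3 MHz mod fs = 19.3 MHz.
19.3 MHz > fs/2 = 12 MHz, folds to fs − 19.3 MHz = 4.7 MHz.
27.3 MHz and 51.3 MHz both map to 3.3 MHz.

3.3 MHz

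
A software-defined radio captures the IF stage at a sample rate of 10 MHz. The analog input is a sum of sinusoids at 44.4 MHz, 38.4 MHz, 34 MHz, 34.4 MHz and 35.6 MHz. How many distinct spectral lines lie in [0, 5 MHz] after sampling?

fs/2 = 5 MHz.
44.4 MHz mod fs = 4.4 MHz.
4.4 MHz ≤ fs/2 = 5 MHz, appears at 4.4 MHz.
38.4 MHz mod fs = 8.4 MHz.
8.4 MHz > fs/2 = 5 MHz, folds to fs − 8.4 MHz = 1.6 MHz.
34 MHz mod fs = 4 MHz.
4 MHz ≤ fs/2 = 5 MHz, appears at 4 MHz.
34.4 MHz mod fs = 4.4 MHz.
4.4 MHz ≤ fs/2 = 5 MHz, appears at 4.4 MHz.
35.6 MHz mod fs = 5.6 MHz.
5.6 MHz > fs/2 = 5 MHz, folds to fs − 5.6 MHz = 4.4 MHz.
Distinct values: {1.6 MHz, 4 MHz, 4.4 MHz} → 3.

3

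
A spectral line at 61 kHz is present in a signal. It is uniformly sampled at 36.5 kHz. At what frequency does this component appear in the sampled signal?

12 kHz

61 kHz mod fs = 24.5 kHz.
24.5 kHz > fs/2 = 18.25 kHz, folds to fs − 24.5 kHz = 12 kHz.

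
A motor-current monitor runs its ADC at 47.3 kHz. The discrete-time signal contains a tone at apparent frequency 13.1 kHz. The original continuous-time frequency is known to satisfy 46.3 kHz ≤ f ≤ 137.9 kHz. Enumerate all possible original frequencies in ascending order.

Frequencies that alias to 13.1 kHz are k·fs ± 13.1 kHz for integer k ≥ 0.
k=0: 13.1 kHz.
k=1: 34.2 kHz, 60.4 kHz.
k=2: 81.5 kHz, 107.7 kHz.
k=3: 128.8 kHz, 155 kHz.
k=4: 176.1 kHz, 202.3 kHz.
Within [46.3 kHz, 137.9 kHz]: 60.4 kHz, 81.5 kHz, 107.7 kHz, 128.8 kHz.

60.4 kHz, 81.5 kHz, 107.7 kHz, 128.8 kHz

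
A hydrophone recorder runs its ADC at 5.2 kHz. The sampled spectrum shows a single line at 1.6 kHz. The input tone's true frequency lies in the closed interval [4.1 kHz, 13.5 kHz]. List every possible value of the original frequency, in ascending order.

6.8 kHz, 8.8 kHz, 12 kHz

Frequencies that alias to 1.6 kHz are k·fs ± 1.6 kHz for integer k ≥ 0.
k=0: 1.6 kHz.
k=1: 3.6 kHz, 6.8 kHz.
k=2: 8.8 kHz, 12 kHz.
k=3: 14 kHz, 17.2 kHz.
Within [4.1 kHz, 13.5 kHz]: 6.8 kHz, 8.8 kHz, 12 kHz.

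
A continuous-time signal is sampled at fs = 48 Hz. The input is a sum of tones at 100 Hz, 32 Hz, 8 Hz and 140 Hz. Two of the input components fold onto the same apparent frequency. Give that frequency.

fs/2 = 24 Hz.
100 Hz mod fs = 4 Hz.
4 Hz ≤ fs/2 = 24 Hz, appears at 4 Hz.
32 Hz > fs/2 = 24 Hz, folds to fs − 32 Hz = 16 Hz.
8 Hz ≤ fs/2 = 24 Hz, passes unchanged.
140 Hz mod fs = 44 Hz.
44 Hz > fs/2 = 24 Hz, folds to fs − 44 Hz = 4 Hz.
100 Hz and 140 Hz both map to 4 Hz.

4 Hz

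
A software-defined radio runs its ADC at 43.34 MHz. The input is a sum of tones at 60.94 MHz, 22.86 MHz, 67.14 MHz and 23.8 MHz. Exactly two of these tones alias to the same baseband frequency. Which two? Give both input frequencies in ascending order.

23.8 MHz, 67.14 MHz

fs/2 = 21.67 MHz.
60.94 MHz mod fs = 17.6 MHz.
17.6 MHz ≤ fs/2 = 21.67 MHz, appears at 17.6 MHz.
22.86 MHz > fs/2 = 21.67 MHz, folds to fs − 22.86 MHz = 20.48 MHz.
67.14 MHz mod fs = 23.8 MHz.
23.8 MHz > fs/2 = 21.67 MHz, folds to fs − 23.8 MHz = 19.54 MHz.
23.8 MHz > fs/2 = 21.67 MHz, folds to fs − 23.8 MHz = 19.54 MHz.
23.8 MHz and 67.14 MHz both map to 19.54 MHz.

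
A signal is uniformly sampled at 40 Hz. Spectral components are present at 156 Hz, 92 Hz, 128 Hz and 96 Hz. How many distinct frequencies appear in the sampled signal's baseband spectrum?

fs/2 = 20 Hz.
156 Hz mod fs = 36 Hz.
36 Hz > fs/2 = 20 Hz, folds to fs − 36 Hz = 4 Hz.
92 Hz mod fs = 12 Hz.
12 Hz ≤ fs/2 = 20 Hz, appears at 12 Hz.
128 Hz mod fs = 8 Hz.
8 Hz ≤ fs/2 = 20 Hz, appears at 8 Hz.
96 Hz mod fs = 16 Hz.
16 Hz ≤ fs/2 = 20 Hz, appears at 16 Hz.
Distinct values: {4 Hz, 8 Hz, 12 Hz, 16 Hz} → 4.

4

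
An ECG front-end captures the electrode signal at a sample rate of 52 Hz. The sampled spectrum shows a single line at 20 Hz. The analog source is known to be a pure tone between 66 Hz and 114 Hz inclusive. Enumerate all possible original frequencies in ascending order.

72 Hz, 84 Hz

Frequencies that alias to 20 Hz are k·fs ± 20 Hz for integer k ≥ 0.
k=0: 20 Hz.
k=1: 32 Hz, 72 Hz.
k=2: 84 Hz, 124 Hz.
k=3: 136 Hz, 176 Hz.
Within [66 Hz, 114 Hz]: 72 Hz, 84 Hz.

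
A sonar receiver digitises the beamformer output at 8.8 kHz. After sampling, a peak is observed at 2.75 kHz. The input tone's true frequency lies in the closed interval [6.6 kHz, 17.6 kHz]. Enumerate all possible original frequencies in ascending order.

11.55 kHz, 14.85 kHz

Frequencies that alias to 2.75 kHz are k·fs ± 2.75 kHz for integer k ≥ 0.
k=0: 2.75 kHz.
k=1: 6.05 kHz, 11.55 kHz.
k=2: 14.85 kHz, 20.35 kHz.
k=3: 23.65 kHz, 29.15 kHz.
Within [6.6 kHz, 17.6 kHz]: 11.55 kHz, 14.85 kHz.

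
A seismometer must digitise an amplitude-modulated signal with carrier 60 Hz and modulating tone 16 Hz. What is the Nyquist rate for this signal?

152 Hz

AM sidebands sit at fc ± fm = 44 Hz and 76 Hz.
Highest-frequency component: 76 Hz.
Nyquist rate = 2 × 76 Hz = 152 Hz.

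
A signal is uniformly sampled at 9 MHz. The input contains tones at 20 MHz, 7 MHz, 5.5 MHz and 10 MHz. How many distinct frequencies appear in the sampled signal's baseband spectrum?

3

fs/2 = 4.5 MHz.
20 MHz mod fs = 2 MHz.
2 MHz ≤ fs/2 = 4.5 MHz, appears at 2 MHz.
7 MHz > fs/2 = 4.5 MHz, folds to fs − 7 MHz = 2 MHz.
5.5 MHz > fs/2 = 4.5 MHz, folds to fs − 5.5 MHz = 3.5 MHz.
10 MHz mod fs = 1 MHz.
1 MHz ≤ fs/2 = 4.5 MHz, appears at 1 MHz.
Distinct values: {1 MHz, 2 MHz, 3.5 MHz} → 3.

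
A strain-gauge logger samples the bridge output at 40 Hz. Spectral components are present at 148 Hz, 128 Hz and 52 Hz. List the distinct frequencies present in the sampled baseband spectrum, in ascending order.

fs/2 = 20 Hz.
148 Hz mod fs = 28 Hz.
28 Hz > fs/2 = 20 Hz, folds to fs − 28 Hz = 12 Hz.
128 Hz mod fs = 8 Hz.
8 Hz ≤ fs/2 = 20 Hz, appears at 8 Hz.
52 Hz mod fs = 12 Hz.
12 Hz ≤ fs/2 = 20 Hz, appears at 12 Hz.
Distinct values: {8 Hz, 12 Hz}.

8 Hz, 12 Hz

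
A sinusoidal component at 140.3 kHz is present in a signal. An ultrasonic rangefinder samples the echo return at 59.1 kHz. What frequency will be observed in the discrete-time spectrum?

140.3 kHz mod fs = 22.1 kHz.
22.1 kHz ≤ fs/2 = 29.55 kHz, appears at 22.1 kHz.

22.1 kHz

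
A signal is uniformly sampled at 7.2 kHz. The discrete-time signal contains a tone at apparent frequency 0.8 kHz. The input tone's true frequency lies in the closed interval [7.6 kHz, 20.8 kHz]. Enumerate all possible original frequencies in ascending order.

Frequencies that alias to 0.8 kHz are k·fs ± 0.8 kHz for integer k ≥ 0.
k=0: 0.8 kHz.
k=1: 6.4 kHz, 8 kHz.
k=2: 13.6 kHz, 15.2 kHz.
k=3: 20.8 kHz, 22.4 kHz.
k=4: 28 kHz, 29.6 kHz.
Within [7.6 kHz, 20.8 kHz]: 8 kHz, 13.6 kHz, 15.2 kHz, 20.8 kHz.

8 kHz, 13.6 kHz, 15.2 kHz, 20.8 kHz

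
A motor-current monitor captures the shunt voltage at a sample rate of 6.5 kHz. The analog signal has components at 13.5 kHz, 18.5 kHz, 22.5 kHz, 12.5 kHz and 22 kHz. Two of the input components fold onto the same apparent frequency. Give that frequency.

fs/2 = 3.25 kHz.
13.5 kHz mod fs = 0.5 kHz.
0.5 kHz ≤ fs/2 = 3.25 kHz, appears at 0.5 kHz.
18.5 kHz mod fs = 5.5 kHz.
5.5 kHz > fs/2 = 3.25 kHz, folds to fs − 5.5 kHz = 1 kHz.
22.5 kHz mod fs = 3 kHz.
3 kHz ≤ fs/2 = 3.25 kHz, appears at 3 kHz.
12.5 kHz mod fs = 6 kHz.
6 kHz > fs/2 = 3.25 kHz, folds to fs − 6 kHz = 0.5 kHz.
22 kHz mod fs = 2.5 kHz.
2.5 kHz ≤ fs/2 = 3.25 kHz, appears at 2.5 kHz.
12.5 kHz and 13.5 kHz both map to 0.5 kHz.

0.5 kHz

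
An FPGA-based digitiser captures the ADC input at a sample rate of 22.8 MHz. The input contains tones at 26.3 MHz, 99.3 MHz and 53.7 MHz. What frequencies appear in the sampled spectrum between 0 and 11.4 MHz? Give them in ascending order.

3.5 MHz, 8.1 MHz

fs/2 = 11.4 MHz.
26.3 MHz mod fs = 3.5 MHz.
3.5 MHz ≤ fs/2 = 11.4 MHz, appears at 3.5 MHz.
99.3 MHz mod fs = 8.1 MHz.
8.1 MHz ≤ fs/2 = 11.4 MHz, appears at 8.1 MHz.
53.7 MHz mod fs = 8.1 MHz.
8.1 MHz ≤ fs/2 = 11.4 MHz, appears at 8.1 MHz.
Distinct values: {3.5 MHz, 8.1 MHz}.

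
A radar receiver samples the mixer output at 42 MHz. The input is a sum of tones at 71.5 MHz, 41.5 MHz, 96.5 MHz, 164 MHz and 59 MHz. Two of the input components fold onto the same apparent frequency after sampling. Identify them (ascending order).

71.5 MHz, 96.5 MHz

fs/2 = 21 MHz.
71.5 MHz mod fs = 29.5 MHz.
29.5 MHz > fs/2 = 21 MHz, folds to fs − 29.5 MHz = 12.5 MHz.
41.5 MHz > fs/2 = 21 MHz, folds to fs − 41.5 MHz = 0.5 MHz.
96.5 MHz mod fs = 12.5 MHz.
12.5 MHz ≤ fs/2 = 21 MHz, appears at 12.5 MHz.
164 MHz mod fs = 38 MHz.
38 MHz > fs/2 = 21 MHz, folds to fs − 38 MHz = 4 MHz.
59 MHz mod fs = 17 MHz.
17 MHz ≤ fs/2 = 21 MHz, appears at 17 MHz.
71.5 MHz and 96.5 MHz both map to 12.5 MHz.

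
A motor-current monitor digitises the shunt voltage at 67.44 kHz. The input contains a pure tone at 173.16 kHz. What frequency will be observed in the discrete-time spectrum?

173.16 kHz mod fs = 38.28 kHz.
38.28 kHz > fs/2 = 33.72 kHz, folds to fs − 38.28 kHz = 29.16 kHz.

29.16 kHz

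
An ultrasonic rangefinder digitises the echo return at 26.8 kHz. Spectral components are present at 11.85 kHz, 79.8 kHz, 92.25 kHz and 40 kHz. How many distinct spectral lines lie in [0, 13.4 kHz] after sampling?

3

fs/2 = 13.4 kHz.
11.85 kHz ≤ fs/2 = 13.4 kHz, passes unchanged.
79.8 kHz mod fs = 26.2 kHz.
26.2 kHz > fs/2 = 13.4 kHz, folds to fs − 26.2 kHz = 0.6 kHz.
92.25 kHz mod fs = 11.85 kHz.
11.85 kHz ≤ fs/2 = 13.4 kHz, appears at 11.85 kHz.
40 kHz mod fs = 13.2 kHz.
13.2 kHz ≤ fs/2 = 13.4 kHz, appears at 13.2 kHz.
Distinct values: {0.6 kHz, 11.85 kHz, 13.2 kHz} → 3.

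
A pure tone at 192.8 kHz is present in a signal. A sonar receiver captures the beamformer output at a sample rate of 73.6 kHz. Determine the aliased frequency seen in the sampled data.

192.8 kHz mod fs = 45.6 kHz.
45.6 kHz > fs/2 = 36.8 kHz, folds to fs − 45.6 kHz = 28 kHz.

28 kHz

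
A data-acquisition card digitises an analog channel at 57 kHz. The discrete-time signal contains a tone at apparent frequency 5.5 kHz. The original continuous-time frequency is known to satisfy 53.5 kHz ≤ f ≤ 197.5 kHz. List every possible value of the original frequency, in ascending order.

Frequencies that alias to 5.5 kHz are k·fs ± 5.5 kHz for integer k ≥ 0.
k=0: 5.5 kHz.
k=1: 51.5 kHz, 62.5 kHz.
k=2: 108.5 kHz, 119.5 kHz.
k=3: 165.5 kHz, 176.5 kHz.
k=4: 222.5 kHz, 233.5 kHz.
Within [53.5 kHz, 197.5 kHz]: 62.5 kHz, 108.5 kHz, 119.5 kHz, 165.5 kHz, 176.5 kHz.

62.5 kHz, 108.5 kHz, 119.5 kHz, 165.5 kHz, 176.5 kHz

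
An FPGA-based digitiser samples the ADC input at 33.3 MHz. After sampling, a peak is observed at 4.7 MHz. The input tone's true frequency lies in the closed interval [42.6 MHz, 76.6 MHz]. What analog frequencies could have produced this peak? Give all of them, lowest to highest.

Frequencies that alias to 4.7 MHz are k·fs ± 4.7 MHz for integer k ≥ 0.
k=0: 4.7 MHz.
k=1: 28.6 MHz, 38 MHz.
k=2: 61.9 MHz, 71.3 MHz.
k=3: 95.2 MHz, 104.6 MHz.
Within [42.6 MHz, 76.6 MHz]: 61.9 MHz, 71.3 MHz.

61.9 MHz, 71.3 MHz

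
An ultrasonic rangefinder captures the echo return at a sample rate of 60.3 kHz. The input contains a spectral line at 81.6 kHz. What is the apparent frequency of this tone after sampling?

21.3 kHz

81.6 kHz mod fs = 21.3 kHz.
21.3 kHz ≤ fs/2 = 30.15 kHz, appears at 21.3 kHz.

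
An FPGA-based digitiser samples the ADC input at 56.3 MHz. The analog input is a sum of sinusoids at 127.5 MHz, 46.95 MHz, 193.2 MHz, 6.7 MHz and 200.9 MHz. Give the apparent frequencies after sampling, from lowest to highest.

6.7 MHz, 9.35 MHz, 14.9 MHz, 24.3 MHz

fs/2 = 28.15 MHz.
127.5 MHz mod fs = 14.9 MHz.
14.9 MHz ≤ fs/2 = 28.15 MHz, appears at 14.9 MHz.
46.95 MHz > fs/2 = 28.15 MHz, folds to fs − 46.95 MHz = 9.35 MHz.
193.2 MHz mod fs = 24.3 MHz.
24.3 MHz ≤ fs/2 = 28.15 MHz, appears at 24.3 MHz.
6.7 MHz ≤ fs/2 = 28.15 MHz, passes unchanged.
200.9 MHz mod fs = 32 MHz.
32 MHz > fs/2 = 28.15 MHz, folds to fs − 32 MHz = 24.3 MHz.
Distinct values: {6.7 MHz, 9.35 MHz, 14.9 MHz, 24.3 MHz}.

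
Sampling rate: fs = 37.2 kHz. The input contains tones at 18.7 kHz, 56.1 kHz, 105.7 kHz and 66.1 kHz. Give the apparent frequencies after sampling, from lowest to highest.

5.9 kHz, 8.3 kHz, 18.3 kHz, 18.5 kHz

fs/2 = 18.6 kHz.
18.7 kHz > fs/2 = 18.6 kHz, folds to fs − 18.7 kHz = 18.5 kHz.
56.1 kHz mod fs = 18.9 kHz.
18.9 kHz > fs/2 = 18.6 kHz, folds to fs − 18.9 kHz = 18.3 kHz.
105.7 kHz mod fs = 31.3 kHz.
31.3 kHz > fs/2 = 18.6 kHz, folds to fs − 31.3 kHz = 5.9 kHz.
66.1 kHz mod fs = 28.9 kHz.
28.9 kHz > fs/2 = 18.6 kHz, folds to fs − 28.9 kHz = 8.3 kHz.
Distinct values: {5.9 kHz, 8.3 kHz, 18.3 kHz, 18.5 kHz}.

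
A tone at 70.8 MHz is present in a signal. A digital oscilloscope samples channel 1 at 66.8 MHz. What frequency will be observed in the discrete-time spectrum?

70.8 MHz mod fs = 4 MHz.
4 MHz ≤ fs/2 = 33.4 MHz, appears at 4 MHz.

4 MHz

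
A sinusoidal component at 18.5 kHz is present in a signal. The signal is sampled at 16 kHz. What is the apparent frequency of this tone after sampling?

2.5 kHz

18.5 kHz mod fs = 2.5 kHz.
2.5 kHz ≤ fs/2 = 8 kHz, appears at 2.5 kHz.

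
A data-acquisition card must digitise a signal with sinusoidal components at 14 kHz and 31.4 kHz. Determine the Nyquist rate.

Highest-frequency component: 31.4 kHz.
Nyquist rate = 2 × 31.4 kHz = 62.8 kHz.

62.8 kHz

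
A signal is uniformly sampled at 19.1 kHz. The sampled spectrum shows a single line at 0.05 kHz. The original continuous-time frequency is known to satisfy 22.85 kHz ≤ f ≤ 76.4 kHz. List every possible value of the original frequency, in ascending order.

Frequencies that alias to 0.05 kHz are k·fs ± 0.05 kHz for integer k ≥ 0.
k=0: 0.05 kHz.
k=1: 19.05 kHz, 19.15 kHz.
k=2: 38.15 kHz, 38.25 kHz.
k=3: 57.25 kHz, 57.35 kHz.
k=4: 76.35 kHz, 76.45 kHz.
k=5: 95.45 kHz, 95.55 kHz.
Within [22.85 kHz, 76.4 kHz]: 38.15 kHz, 38.25 kHz, 57.25 kHz, 57.35 kHz, 76.35 kHz.

38.15 kHz, 38.25 kHz, 57.25 kHz, 57.35 kHz, 76.35 kHz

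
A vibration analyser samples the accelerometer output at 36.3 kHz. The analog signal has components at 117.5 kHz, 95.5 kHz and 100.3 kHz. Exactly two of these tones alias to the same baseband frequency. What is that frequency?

8.6 kHz

fs/2 = 18.15 kHz.
117.5 kHz mod fs = 8.6 kHz.
8.6 kHz ≤ fs/2 = 18.15 kHz, appears at 8.6 kHz.
95.5 kHz mod fs = 22.9 kHz.
22.9 kHz > fs/2 = 18.15 kHz, folds to fs − 22.9 kHz = 13.4 kHz.
100.3 kHz mod fs = 27.7 kHz.
27.7 kHz > fs/2 = 18.15 kHz, folds to fs − 27.7 kHz = 8.6 kHz.
100.3 kHz and 117.5 kHz both map to 8.6 kHz.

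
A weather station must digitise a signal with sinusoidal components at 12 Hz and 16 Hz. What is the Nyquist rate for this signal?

Highest-frequency component: 16 Hz.
Nyquist rate = 2 × 16 Hz = 32 Hz.

32 Hz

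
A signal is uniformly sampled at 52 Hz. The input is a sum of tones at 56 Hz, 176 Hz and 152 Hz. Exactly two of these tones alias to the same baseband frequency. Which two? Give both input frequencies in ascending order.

56 Hz, 152 Hz

fs/2 = 26 Hz.
56 Hz mod fs = 4 Hz.
4 Hz ≤ fs/2 = 26 Hz, appears at 4 Hz.
176 Hz mod fs = 20 Hz.
20 Hz ≤ fs/2 = 26 Hz, appears at 20 Hz.
152 Hz mod fs = 48 Hz.
48 Hz > fs/2 = 26 Hz, folds to fs − 48 Hz = 4 Hz.
56 Hz and 152 Hz both map to 4 Hz.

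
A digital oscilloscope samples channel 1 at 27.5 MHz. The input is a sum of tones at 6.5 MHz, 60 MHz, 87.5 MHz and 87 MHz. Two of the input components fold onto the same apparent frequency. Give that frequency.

fs/2 = 13.75 MHz.
6.5 MHz ≤ fs/2 = 13.75 MHz, passes unchanged.
60 MHz mod fs = 5 MHz.
5 MHz ≤ fs/2 = 13.75 MHz, appears at 5 MHz.
87.5 MHz mod fs = 5 MHz.
5 MHz ≤ fs/2 = 13.75 MHz, appears at 5 MHz.
87 MHz mod fs = 4.5 MHz.
4.5 MHz ≤ fs/2 = 13.75 MHz, appears at 4.5 MHz.
60 MHz and 87.5 MHz both map to 5 MHz.

5 MHz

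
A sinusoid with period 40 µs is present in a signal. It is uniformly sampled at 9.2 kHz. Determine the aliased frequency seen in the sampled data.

2.6 kHz

T = 40 µs → f = 1/T = 25 kHz.
25 kHz mod fs = 6.6 kHz.
6.6 kHz > fs/2 = 4.6 kHz, folds to fs − 6.6 kHz = 2.6 kHz.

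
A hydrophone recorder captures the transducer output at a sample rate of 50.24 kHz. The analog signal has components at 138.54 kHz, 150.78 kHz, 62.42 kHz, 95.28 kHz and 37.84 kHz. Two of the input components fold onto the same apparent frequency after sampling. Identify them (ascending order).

fs/2 = 25.12 kHz.
138.54 kHz mod fs = 38.06 kHz.
38.06 kHz > fs/2 = 25.12 kHz, folds to fs − 38.06 kHz = 12.18 kHz.
150.78 kHz mod fs = 0.06 kHz.
0.06 kHz ≤ fs/2 = 25.12 kHz, appears at 0.06 kHz.
62.42 kHz mod fs = 12.18 kHz.
12.18 kHz ≤ fs/2 = 25.12 kHz, appears at 12.18 kHz.
95.28 kHz mod fs = 45.04 kHz.
45.04 kHz > fs/2 = 25.12 kHz, folds to fs − 45.04 kHz = 5.2 kHz.
37.84 kHz > fs/2 = 25.12 kHz, folds to fs − 37.84 kHz = 12.4 kHz.
62.42 kHz and 138.54 kHz both map to 12.18 kHz.

62.42 kHz, 138.54 kHz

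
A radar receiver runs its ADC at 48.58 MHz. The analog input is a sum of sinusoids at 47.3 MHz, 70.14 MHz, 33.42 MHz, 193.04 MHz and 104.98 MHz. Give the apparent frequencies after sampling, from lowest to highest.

1.28 MHz, 7.82 MHz, 15.16 MHz, 21.56 MHz

fs/2 = 24.29 MHz.
47.3 MHz > fs/2 = 24.29 MHz, folds to fs − 47.3 MHz = 1.28 MHz.
70.14 MHz mod fs = 21.56 MHz.
21.56 MHz ≤ fs/2 = 24.29 MHz, appears at 21.56 MHz.
33.42 MHz > fs/2 = 24.29 MHz, folds to fs − 33.42 MHz = 15.16 MHz.
193.04 MHz mod fs = 47.3 MHz.
47.3 MHz > fs/2 = 24.29 MHz, folds to fs − 47.3 MHz = 1.28 MHz.
104.98 MHz mod fs = 7.82 MHz.
7.82 MHz ≤ fs/2 = 24.29 MHz, appears at 7.82 MHz.
Distinct values: {1.28 MHz, 7.82 MHz, 15.16 MHz, 21.56 MHz}.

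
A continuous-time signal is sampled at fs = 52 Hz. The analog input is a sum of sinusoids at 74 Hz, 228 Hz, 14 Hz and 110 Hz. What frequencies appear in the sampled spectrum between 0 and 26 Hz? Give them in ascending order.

6 Hz, 14 Hz, 20 Hz, 22 Hz

fs/2 = 26 Hz.
74 Hz mod fs = 22 Hz.
22 Hz ≤ fs/2 = 26 Hz, appears at 22 Hz.
228 Hz mod fs = 20 Hz.
20 Hz ≤ fs/2 = 26 Hz, appears at 20 Hz.
14 Hz ≤ fs/2 = 26 Hz, passes unchanged.
110 Hz mod fs = 6 Hz.
6 Hz ≤ fs/2 = 26 Hz, appears at 6 Hz.
Distinct values: {6 Hz, 14 Hz, 20 Hz, 22 Hz}.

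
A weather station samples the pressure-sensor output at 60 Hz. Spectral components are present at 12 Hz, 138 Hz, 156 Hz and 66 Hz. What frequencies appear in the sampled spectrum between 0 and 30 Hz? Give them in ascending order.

6 Hz, 12 Hz, 18 Hz, 24 Hz

fs/2 = 30 Hz.
12 Hz ≤ fs/2 = 30 Hz, passes unchanged.
138 Hz mod fs = 18 Hz.
18 Hz ≤ fs/2 = 30 Hz, appears at 18 Hz.
156 Hz mod fs = 36 Hz.
36 Hz > fs/2 = 30 Hz, folds to fs − 36 Hz = 24 Hz.
66 Hz mod fs = 6 Hz.
6 Hz ≤ fs/2 = 30 Hz, appears at 6 Hz.
Distinct values: {6 Hz, 12 Hz, 18 Hz, 24 Hz}.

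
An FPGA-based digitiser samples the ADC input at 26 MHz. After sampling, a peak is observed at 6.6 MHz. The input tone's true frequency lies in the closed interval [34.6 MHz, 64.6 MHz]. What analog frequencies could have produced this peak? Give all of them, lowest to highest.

Frequencies that alias to 6.6 MHz are k·fs ± 6.6 MHz for integer k ≥ 0.
k=0: 6.6 MHz.
k=1: 19.4 MHz, 32.6 MHz.
k=2: 45.4 MHz, 58.6 MHz.
k=3: 71.4 MHz, 84.6 MHz.
Within [34.6 MHz, 64.6 MHz]: 45.4 MHz, 58.6 MHz.

45.4 MHz, 58.6 MHz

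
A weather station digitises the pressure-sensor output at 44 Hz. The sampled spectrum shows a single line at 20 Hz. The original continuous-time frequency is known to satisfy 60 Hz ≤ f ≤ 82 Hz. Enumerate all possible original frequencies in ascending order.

64 Hz, 68 Hz

Frequencies that alias to 20 Hz are k·fs ± 20 Hz for integer k ≥ 0.
k=0: 20 Hz.
k=1: 24 Hz, 64 Hz.
k=2: 68 Hz, 108 Hz.
k=3: 112 Hz, 152 Hz.
Within [60 Hz, 82 Hz]: 64 Hz, 68 Hz.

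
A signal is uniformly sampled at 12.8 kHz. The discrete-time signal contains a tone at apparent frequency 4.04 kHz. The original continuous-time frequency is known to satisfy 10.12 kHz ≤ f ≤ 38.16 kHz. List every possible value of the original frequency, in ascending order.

16.84 kHz, 21.56 kHz, 29.64 kHz, 34.36 kHz

Frequencies that alias to 4.04 kHz are k·fs ± 4.04 kHz for integer k ≥ 0.
k=0: 4.04 kHz.
k=1: 8.76 kHz, 16.84 kHz.
k=2: 21.56 kHz, 29.64 kHz.
k=3: 34.36 kHz, 42.44 kHz.
k=4: 47.16 kHz, 55.24 kHz.
Within [10.12 kHz, 38.16 kHz]: 16.84 kHz, 21.56 kHz, 29.64 kHz, 34.36 kHz.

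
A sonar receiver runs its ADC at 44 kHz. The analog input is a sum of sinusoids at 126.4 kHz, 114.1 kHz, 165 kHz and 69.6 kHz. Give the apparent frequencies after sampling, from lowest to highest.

5.6 kHz, 11 kHz, 17.9 kHz, 18.4 kHz

fs/2 = 22 kHz.
126.4 kHz mod fs = 38.4 kHz.
38.4 kHz > fs/2 = 22 kHz, folds to fs − 38.4 kHz = 5.6 kHz.
114.1 kHz mod fs = 26.1 kHz.
26.1 kHz > fs/2 = 22 kHz, folds to fs − 26.1 kHz = 17.9 kHz.
165 kHz mod fs = 33 kHz.
33 kHz > fs/2 = 22 kHz, folds to fs − 33 kHz = 11 kHz.
69.6 kHz mod fs = 25.6 kHz.
25.6 kHz > fs/2 = 22 kHz, folds to fs − 25.6 kHz = 18.4 kHz.
Distinct values: {5.6 kHz, 11 kHz, 17.9 kHz, 18.4 kHz}.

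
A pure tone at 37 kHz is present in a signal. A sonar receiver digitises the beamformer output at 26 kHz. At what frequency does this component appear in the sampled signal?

37 kHz mod fs = 11 kHz.
11 kHz ≤ fs/2 = 13 kHz, appears at 11 kHz.

11 kHz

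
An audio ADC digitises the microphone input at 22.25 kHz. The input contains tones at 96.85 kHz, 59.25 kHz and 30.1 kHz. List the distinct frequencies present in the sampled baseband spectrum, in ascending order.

7.5 kHz, 7.85 kHz

fs/2 = 11.125 kHz.
96.85 kHz mod fs = 7.85 kHz.
7.85 kHz ≤ fs/2 = 11.125 kHz, appears at 7.85 kHz.
59.25 kHz mod fs = 14.75 kHz.
14.75 kHz > fs/2 = 11.125 kHz, folds to fs − 14.75 kHz = 7.5 kHz.
30.1 kHz mod fs = 7.85 kHz.
7.85 kHz ≤ fs/2 = 11.125 kHz, appears at 7.85 kHz.
Distinct values: {7.5 kHz, 7.85 kHz}.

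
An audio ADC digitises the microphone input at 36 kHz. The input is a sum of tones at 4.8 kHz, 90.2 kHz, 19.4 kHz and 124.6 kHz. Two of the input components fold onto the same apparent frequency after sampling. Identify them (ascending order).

fs/2 = 18 kHz.
4.8 kHz ≤ fs/2 = 18 kHz, passes unchanged.
90.2 kHz mod fs = 18.2 kHz.
18.2 kHz > fs/2 = 18 kHz, folds to fs − 18.2 kHz = 17.8 kHz.
19.4 kHz > fs/2 = 18 kHz, folds to fs − 19.4 kHz = 16.6 kHz.
124.6 kHz mod fs = 16.6 kHz.
16.6 kHz ≤ fs/2 = 18 kHz, appears at 16.6 kHz.
19.4 kHz and 124.6 kHz both map to 16.6 kHz.

19.4 kHz, 124.6 kHz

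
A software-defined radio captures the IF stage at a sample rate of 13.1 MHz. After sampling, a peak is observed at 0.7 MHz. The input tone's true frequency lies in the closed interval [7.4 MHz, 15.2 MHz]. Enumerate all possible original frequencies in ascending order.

Frequencies that alias to 0.7 MHz are k·fs ± 0.7 MHz for integer k ≥ 0.
k=0: 0.7 MHz.
k=1: 12.4 MHz, 13.8 MHz.
k=2: 25.5 MHz, 26.9 MHz.
Within [7.4 MHz, 15.2 MHz]: 12.4 MHz, 13.8 MHz.

12.4 MHz, 13.8 MHz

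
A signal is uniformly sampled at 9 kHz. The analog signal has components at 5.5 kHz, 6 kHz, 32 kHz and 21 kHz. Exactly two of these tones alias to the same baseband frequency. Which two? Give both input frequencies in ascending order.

6 kHz, 21 kHz

fs/2 = 4.5 kHz.
5.5 kHz > fs/2 = 4.5 kHz, folds to fs − 5.5 kHz = 3.5 kHz.
6 kHz > fs/2 = 4.5 kHz, folds to fs − 6 kHz = 3 kHz.
32 kHz mod fs = 5 kHz.
5 kHz > fs/2 = 4.5 kHz, folds to fs − 5 kHz = 4 kHz.
21 kHz mod fs = 3 kHz.
3 kHz ≤ fs/2 = 4.5 kHz, appears at 3 kHz.
6 kHz and 21 kHz both map to 3 kHz.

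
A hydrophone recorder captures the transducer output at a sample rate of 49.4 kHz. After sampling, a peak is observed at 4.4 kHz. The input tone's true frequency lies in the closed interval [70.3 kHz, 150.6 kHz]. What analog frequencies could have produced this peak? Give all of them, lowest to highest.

Frequencies that alias to 4.4 kHz are k·fs ± 4.4 kHz for integer k ≥ 0.
k=0: 4.4 kHz.
k=1: 45 kHz, 53.8 kHz.
k=2: 94.4 kHz, 103.2 kHz.
k=3: 143.8 kHz, 152.6 kHz.
k=4: 193.2 kHz, 202 kHz.
Within [70.3 kHz, 150.6 kHz]: 94.4 kHz, 103.2 kHz, 143.8 kHz.

94.4 kHz, 103.2 kHz, 143.8 kHz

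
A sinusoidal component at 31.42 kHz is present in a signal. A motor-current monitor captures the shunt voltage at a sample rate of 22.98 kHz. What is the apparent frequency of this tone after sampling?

8.44 kHz

31.42 kHz mod fs = 8.44 kHz.
8.44 kHz ≤ fs/2 = 11.49 kHz, appears at 8.44 kHz.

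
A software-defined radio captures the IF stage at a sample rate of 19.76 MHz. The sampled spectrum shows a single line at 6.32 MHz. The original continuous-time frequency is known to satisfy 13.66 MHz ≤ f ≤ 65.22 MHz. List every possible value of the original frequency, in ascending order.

Frequencies that alias to 6.32 MHz are k·fs ± 6.32 MHz for integer k ≥ 0.
k=0: 6.32 MHz.
k=1: 13.44 MHz, 26.08 MHz.
k=2: 33.2 MHz, 45.84 MHz.
k=3: 52.96 MHz, 65.6 MHz.
k=4: 72.72 MHz, 85.36 MHz.
Within [13.66 MHz, 65.22 MHz]: 26.08 MHz, 33.2 MHz, 45.84 MHz, 52.96 MHz.

26.08 MHz, 33.2 MHz, 45.84 MHz, 52.96 MHz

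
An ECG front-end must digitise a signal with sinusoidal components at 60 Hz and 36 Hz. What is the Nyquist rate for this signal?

120 Hz

Highest-frequency component: 60 Hz.
Nyquist rate = 2 × 60 Hz = 120 Hz.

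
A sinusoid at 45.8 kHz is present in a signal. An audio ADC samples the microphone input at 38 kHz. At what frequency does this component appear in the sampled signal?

45.8 kHz mod fs = 7.8 kHz.
7.8 kHz ≤ fs/2 = 19 kHz, appears at 7.8 kHz.

7.8 kHz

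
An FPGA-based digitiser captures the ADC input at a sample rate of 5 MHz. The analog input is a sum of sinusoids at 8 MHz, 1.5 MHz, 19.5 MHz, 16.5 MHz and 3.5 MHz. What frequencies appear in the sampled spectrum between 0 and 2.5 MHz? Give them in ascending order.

0.5 MHz, 1.5 MHz, 2 MHz

fs/2 = 2.5 MHz.
8 MHz mod fs = 3 MHz.
3 MHz > fs/2 = 2.5 MHz, folds to fs − 3 MHz = 2 MHz.
1.5 MHz ≤ fs/2 = 2.5 MHz, passes unchanged.
19.5 MHz mod fs = 4.5 MHz.
4.5 MHz > fs/2 = 2.5 MHz, folds to fs − 4.5 MHz = 0.5 MHz.
16.5 MHz mod fs = 1.5 MHz.
1.5 MHz ≤ fs/2 = 2.5 MHz, appears at 1.5 MHz.
3.5 MHz > fs/2 = 2.5 MHz, folds to fs − 3.5 MHz = 1.5 MHz.
Distinct values: {0.5 MHz, 1.5 MHz, 2 MHz}.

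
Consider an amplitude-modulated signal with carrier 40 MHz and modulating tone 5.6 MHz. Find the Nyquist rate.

AM sidebands sit at fc ± fm = 34.4 MHz and 45.6 MHz.
Highest-frequency component: 45.6 MHz.
Nyquist rate = 2 × 45.6 MHz = 91.2 MHz.

91.2 MHz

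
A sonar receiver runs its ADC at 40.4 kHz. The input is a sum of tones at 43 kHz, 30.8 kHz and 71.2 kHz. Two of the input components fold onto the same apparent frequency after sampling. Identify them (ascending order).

30.8 kHz, 71.2 kHz

fs/2 = 20.2 kHz.
43 kHz mod fs = 2.6 kHz.
2.6 kHz ≤ fs/2 = 20.2 kHz, appears at 2.6 kHz.
30.8 kHz > fs/2 = 20.2 kHz, folds to fs − 30.8 kHz = 9.6 kHz.
71.2 kHz mod fs = 30.8 kHz.
30.8 kHz > fs/2 = 20.2 kHz, folds to fs − 30.8 kHz = 9.6 kHz.
30.8 kHz and 71.2 kHz both map to 9.6 kHz.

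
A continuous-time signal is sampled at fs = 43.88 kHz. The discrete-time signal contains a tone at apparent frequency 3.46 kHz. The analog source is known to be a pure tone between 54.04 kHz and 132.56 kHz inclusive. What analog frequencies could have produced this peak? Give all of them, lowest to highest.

Frequencies that alias to 3.46 kHz are k·fs ± 3.46 kHz for integer k ≥ 0.
k=0: 3.46 kHz.
k=1: 40.42 kHz, 47.34 kHz.
k=2: 84.3 kHz, 91.22 kHz.
k=3: 128.18 kHz, 135.1 kHz.
k=4: 172.06 kHz, 178.98 kHz.
Within [54.04 kHz, 132.56 kHz]: 84.3 kHz, 91.22 kHz, 128.18 kHz.

84.3 kHz, 91.22 kHz, 128.18 kHz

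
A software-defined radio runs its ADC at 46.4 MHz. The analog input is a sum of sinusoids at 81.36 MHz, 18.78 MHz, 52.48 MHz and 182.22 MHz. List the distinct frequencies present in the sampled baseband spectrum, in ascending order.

3.38 MHz, 6.08 MHz, 11.44 MHz, 18.78 MHz

fs/2 = 23.2 MHz.
81.36 MHz mod fs = 34.96 MHz.
34.96 MHz > fs/2 = 23.2 MHz, folds to fs − 34.96 MHz = 11.44 MHz.
18.78 MHz ≤ fs/2 = 23.2 MHz, passes unchanged.
52.48 MHz mod fs = 6.08 MHz.
6.08 MHz ≤ fs/2 = 23.2 MHz, appears at 6.08 MHz.
182.22 MHz mod fs = 43.02 MHz.
43.02 MHz > fs/2 = 23.2 MHz, folds to fs − 43.02 MHz = 3.38 MHz.
Distinct values: {3.38 MHz, 6.08 MHz, 11.44 MHz, 18.78 MHz}.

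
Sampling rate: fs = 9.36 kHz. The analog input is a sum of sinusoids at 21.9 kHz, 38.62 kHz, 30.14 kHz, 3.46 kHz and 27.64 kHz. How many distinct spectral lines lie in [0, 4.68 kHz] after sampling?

fs/2 = 4.68 kHz.
21.9 kHz mod fs = 3.18 kHz.
3.18 kHz ≤ fs/2 = 4.68 kHz, appears at 3.18 kHz.
38.62 kHz mod fs = 1.18 kHz.
1.18 kHz ≤ fs/2 = 4.68 kHz, appears at 1.18 kHz.
30.14 kHz mod fs = 2.06 kHz.
2.06 kHz ≤ fs/2 = 4.68 kHz, appears at 2.06 kHz.
3.46 kHz ≤ fs/2 = 4.68 kHz, passes unchanged.
27.64 kHz mod fs = 8.92 kHz.
8.92 kHz > fs/2 = 4.68 kHz, folds to fs − 8.92 kHz = 0.44 kHz.
Distinct values: {0.44 kHz, 1.18 kHz, 2.06 kHz, 3.18 kHz, 3.46 kHz} → 5.

5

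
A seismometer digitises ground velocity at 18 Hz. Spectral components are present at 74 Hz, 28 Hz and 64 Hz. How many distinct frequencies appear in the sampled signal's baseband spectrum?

fs/2 = 9 Hz.
74 Hz mod fs = 2 Hz.
2 Hz ≤ fs/2 = 9 Hz, appears at 2 Hz.
28 Hz mod fs = 10 Hz.
10 Hz > fs/2 = 9 Hz, folds to fs − 10 Hz = 8 Hz.
64 Hz mod fs = 10 Hz.
10 Hz > fs/2 = 9 Hz, folds to fs − 10 Hz = 8 Hz.
Distinct values: {2 Hz, 8 Hz} → 2.

2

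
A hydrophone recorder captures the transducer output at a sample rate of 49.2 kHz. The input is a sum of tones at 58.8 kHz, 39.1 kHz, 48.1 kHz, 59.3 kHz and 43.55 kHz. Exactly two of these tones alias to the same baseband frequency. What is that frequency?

10.1 kHz

fs/2 = 24.6 kHz.
58.8 kHz mod fs = 9.6 kHz.
9.6 kHz ≤ fs/2 = 24.6 kHz, appears at 9.6 kHz.
39.1 kHz > fs/2 = 24.6 kHz, folds to fs − 39.1 kHz = 10.1 kHz.
48.1 kHz > fs/2 = 24.6 kHz, folds to fs − 48.1 kHz = 1.1 kHz.
59.3 kHz mod fs = 10.1 kHz.
10.1 kHz ≤ fs/2 = 24.6 kHz, appears at 10.1 kHz.
43.55 kHz > fs/2 = 24.6 kHz, folds to fs − 43.55 kHz = 5.65 kHz.
39.1 kHz and 59.3 kHz both map to 10.1 kHz.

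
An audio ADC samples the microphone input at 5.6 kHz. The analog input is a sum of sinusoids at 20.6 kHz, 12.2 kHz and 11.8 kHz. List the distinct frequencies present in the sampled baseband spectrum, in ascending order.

fs/2 = 2.8 kHz.
20.6 kHz mod fs = 3.8 kHz.
3.8 kHz > fs/2 = 2.8 kHz, folds to fs − 3.8 kHz = 1.8 kHz.
12.2 kHz mod fs = 1 kHz.
1 kHz ≤ fs/2 = 2.8 kHz, appears at 1 kHz.
11.8 kHz mod fs = 0.6 kHz.
0.6 kHz ≤ fs/2 = 2.8 kHz, appears at 0.6 kHz.
Distinct values: {0.6 kHz, 1 kHz, 1.8 kHz}.

0.6 kHz, 1 kHz, 1.8 kHz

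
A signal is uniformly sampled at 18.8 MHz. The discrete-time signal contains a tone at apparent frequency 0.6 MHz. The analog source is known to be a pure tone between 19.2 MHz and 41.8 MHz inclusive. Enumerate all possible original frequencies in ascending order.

19.4 MHz, 37 MHz, 38.2 MHz

Frequencies that alias to 0.6 MHz are k·fs ± 0.6 MHz for integer k ≥ 0.
k=0: 0.6 MHz.
k=1: 18.2 MHz, 19.4 MHz.
k=2: 37 MHz, 38.2 MHz.
k=3: 55.8 MHz, 57 MHz.
Within [19.2 MHz, 41.8 MHz]: 19.4 MHz, 37 MHz, 38.2 MHz.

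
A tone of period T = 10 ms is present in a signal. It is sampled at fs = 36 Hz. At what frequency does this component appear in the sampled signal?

8 Hz

T = 10 ms → f = 1/T = 100 Hz.
100 Hz mod fs = 28 Hz.
28 Hz > fs/2 = 18 Hz, folds to fs − 28 Hz = 8 Hz.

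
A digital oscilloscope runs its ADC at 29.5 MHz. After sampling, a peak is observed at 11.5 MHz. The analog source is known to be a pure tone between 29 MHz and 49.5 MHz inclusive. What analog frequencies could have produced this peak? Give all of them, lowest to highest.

41 MHz, 47.5 MHz

Frequencies that alias to 11.5 MHz are k·fs ± 11.5 MHz for integer k ≥ 0.
k=0: 11.5 MHz.
k=1: 18 MHz, 41 MHz.
k=2: 47.5 MHz, 70.5 MHz.
k=3: 77 MHz, 100 MHz.
Within [29 MHz, 49.5 MHz]: 41 MHz, 47.5 MHz.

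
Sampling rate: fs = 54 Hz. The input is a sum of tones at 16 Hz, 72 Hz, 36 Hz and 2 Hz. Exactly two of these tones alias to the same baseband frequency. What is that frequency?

18 Hz

fs/2 = 27 Hz.
16 Hz ≤ fs/2 = 27 Hz, passes unchanged.
72 Hz mod fs = 18 Hz.
18 Hz ≤ fs/2 = 27 Hz, appears at 18 Hz.
36 Hz > fs/2 = 27 Hz, folds to fs − 36 Hz = 18 Hz.
2 Hz ≤ fs/2 = 27 Hz, passes unchanged.
36 Hz and 72 Hz both map to 18 Hz.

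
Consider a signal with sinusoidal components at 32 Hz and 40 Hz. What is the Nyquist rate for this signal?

Highest-frequency component: 40 Hz.
Nyquist rate = 2 × 40 Hz = 80 Hz.

80 Hz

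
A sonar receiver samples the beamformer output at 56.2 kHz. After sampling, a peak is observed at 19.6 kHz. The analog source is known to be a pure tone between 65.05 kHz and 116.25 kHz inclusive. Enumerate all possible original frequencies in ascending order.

75.8 kHz, 92.8 kHz

Frequencies that alias to 19.6 kHz are k·fs ± 19.6 kHz for integer k ≥ 0.
k=0: 19.6 kHz.
k=1: 36.6 kHz, 75.8 kHz.
k=2: 92.8 kHz, 132 kHz.
k=3: 149 kHz, 188.2 kHz.
Within [65.05 kHz, 116.25 kHz]: 75.8 kHz, 92.8 kHz.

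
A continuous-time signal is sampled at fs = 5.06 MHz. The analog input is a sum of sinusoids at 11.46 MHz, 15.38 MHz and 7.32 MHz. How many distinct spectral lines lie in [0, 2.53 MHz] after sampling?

3

fs/2 = 2.53 MHz.
11.46 MHz mod fs = 1.34 MHz.
1.34 MHz ≤ fs/2 = 2.53 MHz, appears at 1.34 MHz.
15.38 MHz mod fs = 0.2 MHz.
0.2 MHz ≤ fs/2 = 2.53 MHz, appears at 0.2 MHz.
7.32 MHz mod fs = 2.26 MHz.
2.26 MHz ≤ fs/2 = 2.53 MHz, appears at 2.26 MHz.
Distinct values: {0.2 MHz, 1.34 MHz, 2.26 MHz} → 3.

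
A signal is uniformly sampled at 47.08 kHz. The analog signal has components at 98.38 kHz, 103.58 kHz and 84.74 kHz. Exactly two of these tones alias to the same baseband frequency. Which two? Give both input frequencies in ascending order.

84.74 kHz, 103.58 kHz

fs/2 = 23.54 kHz.
98.38 kHz mod fs = 4.22 kHz.
4.22 kHz ≤ fs/2 = 23.54 kHz, appears at 4.22 kHz.
103.58 kHz mod fs = 9.42 kHz.
9.42 kHz ≤ fs/2 = 23.54 kHz, appears at 9.42 kHz.
84.74 kHz mod fs = 37.66 kHz.
37.66 kHz > fs/2 = 23.54 kHz, folds to fs − 37.66 kHz = 9.42 kHz.
84.74 kHz and 103.58 kHz both map to 9.42 kHz.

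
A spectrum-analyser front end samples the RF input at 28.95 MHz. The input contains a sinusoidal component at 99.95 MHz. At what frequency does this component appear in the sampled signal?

99.95 MHz mod fs = 13.1 MHz.
13.1 MHz ≤ fs/2 = 14.475 MHz, appears at 13.1 MHz.

13.1 MHz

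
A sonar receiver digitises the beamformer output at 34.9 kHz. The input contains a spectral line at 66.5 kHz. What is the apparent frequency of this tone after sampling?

66.5 kHz mod fs = 31.6 kHz.
31.6 kHz > fs/2 = 17.45 kHz, folds to fs − 31.6 kHz = 3.3 kHz.

3.3 kHz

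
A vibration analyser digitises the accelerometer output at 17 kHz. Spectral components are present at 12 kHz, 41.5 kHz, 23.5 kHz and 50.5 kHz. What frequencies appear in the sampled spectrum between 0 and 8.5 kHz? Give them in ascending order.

fs/2 = 8.5 kHz.
12 kHz > fs/2 = 8.5 kHz, folds to fs − 12 kHz = 5 kHz.
41.5 kHz mod fs = 7.5 kHz.
7.5 kHz ≤ fs/2 = 8.5 kHz, appears at 7.5 kHz.
23.5 kHz mod fs = 6.5 kHz.
6.5 kHz ≤ fs/2 = 8.5 kHz, appears at 6.5 kHz.
50.5 kHz mod fs = 16.5 kHz.
16.5 kHz > fs/2 = 8.5 kHz, folds to fs − 16.5 kHz = 0.5 kHz.
Distinct values: {0.5 kHz, 5 kHz, 6.5 kHz, 7.5 kHz}.

0.5 kHz, 5 kHz, 6.5 kHz, 7.5 kHz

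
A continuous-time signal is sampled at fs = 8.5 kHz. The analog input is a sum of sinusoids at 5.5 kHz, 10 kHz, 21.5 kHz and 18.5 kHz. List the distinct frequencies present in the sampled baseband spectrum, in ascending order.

1.5 kHz, 3 kHz, 4 kHz

fs/2 = 4.25 kHz.
5.5 kHz > fs/2 = 4.25 kHz, folds to fs − 5.5 kHz = 3 kHz.
10 kHz mod fs = 1.5 kHz.
1.5 kHz ≤ fs/2 = 4.25 kHz, appears at 1.5 kHz.
21.5 kHz mod fs = 4.5 kHz.
4.5 kHz > fs/2 = 4.25 kHz, folds to fs − 4.5 kHz = 4 kHz.
18.5 kHz mod fs = 1.5 kHz.
1.5 kHz ≤ fs/2 = 4.25 kHz, appears at 1.5 kHz.
Distinct values: {1.5 kHz, 3 kHz, 4 kHz}.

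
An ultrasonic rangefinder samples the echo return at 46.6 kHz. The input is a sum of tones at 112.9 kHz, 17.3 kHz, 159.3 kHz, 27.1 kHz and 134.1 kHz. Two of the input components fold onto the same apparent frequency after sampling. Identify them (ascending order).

fs/2 = 23.3 kHz.
112.9 kHz mod fs = 19.7 kHz.
19.7 kHz ≤ fs/2 = 23.3 kHz, appears at 19.7 kHz.
17.3 kHz ≤ fs/2 = 23.3 kHz, passes unchanged.
159.3 kHz mod fs = 19.5 kHz.
19.5 kHz ≤ fs/2 = 23.3 kHz, appears at 19.5 kHz.
27.1 kHz > fs/2 = 23.3 kHz, folds to fs − 27.1 kHz = 19.5 kHz.
134.1 kHz mod fs = 40.9 kHz.
40.9 kHz > fs/2 = 23.3 kHz, folds to fs − 40.9 kHz = 5.7 kHz.
27.1 kHz and 159.3 kHz both map to 19.5 kHz.

27.1 kHz, 159.3 kHz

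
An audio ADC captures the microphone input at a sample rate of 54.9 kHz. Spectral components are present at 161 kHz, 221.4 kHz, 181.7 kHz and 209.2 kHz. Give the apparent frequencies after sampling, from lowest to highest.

1.8 kHz, 3.7 kHz, 10.4 kHz, 17 kHz

fs/2 = 27.45 kHz.
161 kHz mod fs = 51.2 kHz.
51.2 kHz > fs/2 = 27.45 kHz, folds to fs − 51.2 kHz = 3.7 kHz.
221.4 kHz mod fs = 1.8 kHz.
1.8 kHz ≤ fs/2 = 27.45 kHz, appears at 1.8 kHz.
181.7 kHz mod fs = 17 kHz.
17 kHz ≤ fs/2 = 27.45 kHz, appears at 17 kHz.
209.2 kHz mod fs = 44.5 kHz.
44.5 kHz > fs/2 = 27.45 kHz, folds to fs − 44.5 kHz = 10.4 kHz.
Distinct values: {1.8 kHz, 3.7 kHz, 10.4 kHz, 17 kHz}.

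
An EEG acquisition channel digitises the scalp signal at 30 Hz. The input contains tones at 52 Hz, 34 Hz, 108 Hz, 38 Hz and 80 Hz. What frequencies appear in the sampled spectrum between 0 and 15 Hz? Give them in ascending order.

4 Hz, 8 Hz, 10 Hz, 12 Hz

fs/2 = 15 Hz.
52 Hz mod fs = 22 Hz.
22 Hz > fs/2 = 15 Hz, folds to fs − 22 Hz = 8 Hz.
34 Hz mod fs = 4 Hz.
4 Hz ≤ fs/2 = 15 Hz, appears at 4 Hz.
108 Hz mod fs = 18 Hz.
18 Hz > fs/2 = 15 Hz, folds to fs − 18 Hz = 12 Hz.
38 Hz mod fs = 8 Hz.
8 Hz ≤ fs/2 = 15 Hz, appears at 8 Hz.
80 Hz mod fs = 20 Hz.
20 Hz > fs/2 = 15 Hz, folds to fs − 20 Hz = 10 Hz.
Distinct values: {4 Hz, 8 Hz, 10 Hz, 12 Hz}.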